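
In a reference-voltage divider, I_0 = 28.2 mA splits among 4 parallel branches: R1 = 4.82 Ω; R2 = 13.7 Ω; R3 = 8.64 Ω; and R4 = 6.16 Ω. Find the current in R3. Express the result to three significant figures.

Conductances: ΣG = 1/4.82 + 1/13.7 + 1/8.64 + 1/6.16 = 0.5585 (1/Ω).
Current divider: I(R3) = I_0 · G_k/ΣG = 28.2 × (0.1157/0.5585) = 28.2 × 0.2072 = 5.844 mA.

I ≈ 5.84 mA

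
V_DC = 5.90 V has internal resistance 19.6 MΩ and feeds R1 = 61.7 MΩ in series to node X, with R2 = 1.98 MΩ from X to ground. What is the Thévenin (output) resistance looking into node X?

R1' = 19.6 + 61.7 = 81.30 MΩ (source resistance + R1).
Looking into X with the source shorted: R_th = R1'·R2/(R1'+R2) = 81.30 × 1.98/83.28 = 1.933 MΩ.

R_th ≈ 1.93 MΩ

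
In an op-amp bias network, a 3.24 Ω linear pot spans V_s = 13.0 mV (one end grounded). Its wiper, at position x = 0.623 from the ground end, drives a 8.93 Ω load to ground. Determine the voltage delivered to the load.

V_out ≈ 7.46 mV

The pot divides into 1.221 Ω above the wiper and 2.019 Ω below.
(x·R_p) ‖ R_L = 1.646 Ω.
Then V_out = V_s · 1.646/(1.221 + 1.646) = 7.463 mV.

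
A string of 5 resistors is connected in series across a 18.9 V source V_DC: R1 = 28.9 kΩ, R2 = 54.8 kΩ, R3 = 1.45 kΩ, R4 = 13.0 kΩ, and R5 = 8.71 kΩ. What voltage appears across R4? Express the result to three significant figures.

Series total: ΣR = 28.9 + 54.8 + 1.45 + 13.0 + 8.71 = 106.9 kΩ.
V = V_DC · R/ΣR = 18.9 × 0.1217 = 2.299 V.

V ≈ 2.30 V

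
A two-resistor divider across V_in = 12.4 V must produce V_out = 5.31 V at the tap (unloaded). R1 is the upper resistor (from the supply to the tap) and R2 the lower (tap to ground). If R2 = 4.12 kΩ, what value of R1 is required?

R1 ≈ 5.50 kΩ

The divider ratio is R2/(R1+R2) = 5.31/12.4 = 0.4282.
So R1 = R2 · (V_in/V_out − 1) = 4.12 × (12.4/5.31 − 1) = 4.12 × 1.335 = 5.501 kΩ.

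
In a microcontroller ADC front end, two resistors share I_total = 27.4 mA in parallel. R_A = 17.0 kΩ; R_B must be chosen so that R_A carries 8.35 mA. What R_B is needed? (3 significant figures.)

R_B ≈ 7.45 kΩ

In a two-way split, I_A/I_total = R_B/(R_A + R_B).
8.35/27.4 = R_B/(R_A + R_B) → R_B = R_A · (0.3047)/(1 − 0.3047) = 17.0 × 0.4383 = 7.451 kΩ.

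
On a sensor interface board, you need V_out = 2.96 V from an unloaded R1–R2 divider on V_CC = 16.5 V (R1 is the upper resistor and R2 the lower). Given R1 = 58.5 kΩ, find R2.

R2 ≈ 12.8 kΩ

V_out/V_CC = R2/(R1+R2) = 0.1794.
So R2 = R1 · V_out/(V_CC − V_out) = 58.5 × 2.96/(16.5 − 2.96) = 58.5 × 0.2186 = 12.79 kΩ.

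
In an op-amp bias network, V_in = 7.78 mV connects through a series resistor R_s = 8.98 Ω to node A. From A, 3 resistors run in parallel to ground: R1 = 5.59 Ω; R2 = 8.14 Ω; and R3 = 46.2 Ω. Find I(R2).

Combine the parallel branches: R_p = (1/5.59 + 1/8.14 + 1/46.2)⁻¹ = 3.092 Ω.
V_A by voltage divider: V_A = 7.78 × 3.092/(8.98 + 3.092) = 1.993 mV.
I(R2) = V_A / R2 = 1.993/8.14 = 0.2448 mA.

I ≈ 0.245 mA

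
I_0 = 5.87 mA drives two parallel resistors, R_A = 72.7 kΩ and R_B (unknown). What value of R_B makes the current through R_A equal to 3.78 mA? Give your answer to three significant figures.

Two-branch current divider: I_A = I_0 · R_B/(R_A + R_B).
3.78/5.87 = R_B/(R_A + R_B) → R_B = R_A · (0.6440)/(1 − 0.6440) = 72.7 × 1.809 = 131.5 kΩ.

R_B ≈ 131 kΩ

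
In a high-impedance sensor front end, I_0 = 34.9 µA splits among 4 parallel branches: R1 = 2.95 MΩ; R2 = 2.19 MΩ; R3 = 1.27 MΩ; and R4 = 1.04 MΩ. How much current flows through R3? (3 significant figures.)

I ≈ 10.8 µA

ΣG = 1/2.95 + 1/2.19 + 1/1.27 + 1/1.04 = 2.545.
R3 takes the fraction G_k/ΣG = 0.7874/2.545 = 0.3094, so I = 34.9 × 0.3094 = 10.80 µA.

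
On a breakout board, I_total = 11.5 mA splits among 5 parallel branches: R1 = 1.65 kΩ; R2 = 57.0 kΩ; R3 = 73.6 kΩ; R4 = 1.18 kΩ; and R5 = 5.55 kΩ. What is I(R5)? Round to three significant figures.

I ≈ 1.24 mA

Conductances: ΣG = 1/1.65 + 1/57.0 + 1/73.6 + 1/1.18 + 1/5.55 = 1.665 (1/kΩ).
Current divider: I(R5) = I_total · G_k/ΣG = 11.5 × (0.1802/1.665) = 11.5 × 0.1082 = 1.245 mA.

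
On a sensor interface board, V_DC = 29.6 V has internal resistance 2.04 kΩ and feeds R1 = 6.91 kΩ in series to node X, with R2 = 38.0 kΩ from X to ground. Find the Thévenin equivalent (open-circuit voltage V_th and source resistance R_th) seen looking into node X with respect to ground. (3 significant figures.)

R1' = 2.04 + 6.91 = 8.950 kΩ (source resistance + R1).
Open-circuit (no load on X): V_th = V_DC · R2/(R1' + R2) = 29.6 × 38.0/(8.950 + 38.0) = 23.96 V.
Looking into X with the source shorted: R_th = R1'·R2/(R1'+R2) = 8.950 × 38.0/46.95 = 7.244 kΩ.

V_th ≈ 24.0 V, R_th ≈ 7.24 kΩ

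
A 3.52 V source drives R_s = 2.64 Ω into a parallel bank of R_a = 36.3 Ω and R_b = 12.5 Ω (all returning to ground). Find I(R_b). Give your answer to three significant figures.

I ≈ 0.219 A

Combine the parallel branches: R_p = (1/36.3 + 1/12.5)⁻¹ = 9.298 Ω.
Node voltage V_A = V_in · R_p/(R_s + R_p) = 3.52 × 0.7789 = 2.742 V.
I(R_b) = V_A / R_b = 2.742/12.5 = 0.2193 A.
(Check via current divider: I_total = 0.2949 A; share G_k/ΣG = 0.7439 → same result.)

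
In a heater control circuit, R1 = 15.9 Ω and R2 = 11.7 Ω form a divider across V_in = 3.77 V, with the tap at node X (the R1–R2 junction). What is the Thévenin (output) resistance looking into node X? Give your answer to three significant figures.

R_th ≈ 6.74 Ω

Looking into X with the source shorted: R_th = R1·R2/(R1+R2) = 15.90 × 11.7/27.60 = 6.740 Ω.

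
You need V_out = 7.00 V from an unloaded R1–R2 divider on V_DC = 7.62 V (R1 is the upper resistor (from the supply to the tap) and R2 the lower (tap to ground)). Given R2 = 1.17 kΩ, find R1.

Required fraction k = V_out/V_DC = 0.9186.
So R1 = R2 · (V_DC/V_out − 1) = 1.17 × (7.62/7.00 − 1) = 1.17 × 0.08857 = 0.1036 kΩ.

R1 ≈ 0.104 kΩ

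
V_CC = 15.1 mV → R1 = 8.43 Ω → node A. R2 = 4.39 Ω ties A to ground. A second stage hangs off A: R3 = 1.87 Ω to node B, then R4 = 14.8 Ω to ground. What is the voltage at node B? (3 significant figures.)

Looking into the second stage from A: R3 + R4 = 16.67 Ω appears in parallel with R2.
Effective lower resistance at A: R2 ‖ 16.67 = 3.475 Ω.
V_A = 15.1 × 3.475/(8.43 + 3.475) = 4.408 mV.
Stage 2 is unloaded, so V_B = V_A · R4/(R3+R4) = 4.408 × 14.8/16.67 = 3.913 mV.

V_B ≈ 3.91 mV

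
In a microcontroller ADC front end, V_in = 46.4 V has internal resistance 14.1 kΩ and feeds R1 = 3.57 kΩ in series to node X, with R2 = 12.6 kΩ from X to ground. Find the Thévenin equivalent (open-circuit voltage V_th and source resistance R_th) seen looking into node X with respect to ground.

R1' = 14.1 + 3.57 = 17.67 kΩ (source resistance + R1).
V_th is the unloaded tap voltage: V_in · R2/(R1'+R2) = 46.4 × 0.4163 = 19.31 V.
Looking into X with the source shorted: R_th = R1'·R2/(R1'+R2) = 17.67 × 12.6/30.27 = 7.355 kΩ.

V_th ≈ 19.3 V, R_th ≈ 7.36 kΩ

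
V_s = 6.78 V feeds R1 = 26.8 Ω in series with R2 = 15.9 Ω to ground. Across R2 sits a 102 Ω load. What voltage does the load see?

First combine the lower leg with the load: R2 ‖ R_L = 13.76 Ω.
Then V_out = V_s · R2'/(R1 + R2') = 6.78 × 13.76/40.56 = 2.300 V.

V_out ≈ 2.30 V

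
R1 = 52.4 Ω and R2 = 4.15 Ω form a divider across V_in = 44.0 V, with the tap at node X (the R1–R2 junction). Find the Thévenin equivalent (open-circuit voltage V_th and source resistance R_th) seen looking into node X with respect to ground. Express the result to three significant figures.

Open-circuit (no load on X): V_th = V_in · R2/(R1 + R2) = 44.0 × 4.15/(52.40 + 4.15) = 3.229 V.
Zeroing V_in shorts the top of R1 to ground, so R_th = R1 ‖ R2 = 3.845 Ω.

V_th ≈ 3.23 V, R_th ≈ 3.85 Ω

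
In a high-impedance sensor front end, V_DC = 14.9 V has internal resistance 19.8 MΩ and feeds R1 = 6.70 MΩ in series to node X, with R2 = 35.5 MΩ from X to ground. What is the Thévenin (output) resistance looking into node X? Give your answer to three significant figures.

R_th ≈ 15.2 MΩ

R1' = 19.8 + 6.70 = 26.50 MΩ (source resistance + R1).
With V_DC suppressed (replaced by a short), R_th = R1' ‖ R2 = (26.50 × 35.5)/(26.50 + 35.5) = 15.17 MΩ.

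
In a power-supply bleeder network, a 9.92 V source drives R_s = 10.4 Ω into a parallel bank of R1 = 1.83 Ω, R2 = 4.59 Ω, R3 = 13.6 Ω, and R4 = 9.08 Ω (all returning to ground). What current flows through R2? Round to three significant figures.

Equivalent of the parallel group: R_p = 1.055 Ω.
V_A = 9.92 × 1.055/11.45 = 0.9135 V.
I(R2) = V_A / R2 = 0.9135/4.59 = 0.1990 A.

I ≈ 0.199 A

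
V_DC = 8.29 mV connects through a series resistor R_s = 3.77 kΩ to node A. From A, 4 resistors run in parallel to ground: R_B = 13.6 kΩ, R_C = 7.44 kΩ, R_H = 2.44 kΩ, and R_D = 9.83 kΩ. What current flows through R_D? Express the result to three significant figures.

I ≈ 0.227 µA

Combine the parallel branches: R_p = (1/13.6 + 1/7.44 + 1/2.44 + 1/9.83)⁻¹ = 1.390 kΩ.
V_A by voltage divider: V_A = 8.29 × 1.390/(3.77 + 1.390) = 2.233 mV.
Branch current I = V_A/R_D = 2.233/9.83 = 0.2272 µA.
(Equivalently: I_total = 1.607 µA, then current-divider fraction G_k/ΣG = 0.1414.)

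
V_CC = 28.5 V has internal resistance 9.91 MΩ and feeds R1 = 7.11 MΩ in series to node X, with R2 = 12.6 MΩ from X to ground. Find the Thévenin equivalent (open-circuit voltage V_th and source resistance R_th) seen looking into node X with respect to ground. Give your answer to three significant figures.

V_th ≈ 12.1 V, R_th ≈ 7.24 MΩ

R1' = 9.91 + 7.11 = 17.02 MΩ (source resistance + R1).
Open-circuit (no load on X): V_th = V_CC · R2/(R1' + R2) = 28.5 × 12.6/(17.02 + 12.6) = 12.12 V.
Zeroing V_CC shorts the top of R1' to ground, so R_th = R1' ‖ R2 = 7.240 MΩ.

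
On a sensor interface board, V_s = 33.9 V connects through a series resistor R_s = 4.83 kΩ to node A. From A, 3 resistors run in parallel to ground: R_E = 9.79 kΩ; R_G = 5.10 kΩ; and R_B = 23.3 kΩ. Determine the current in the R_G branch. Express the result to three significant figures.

I ≈ 2.51 mA

Combine the parallel branches: R_p = (1/9.79 + 1/5.10 + 1/23.3)⁻¹ = 2.931 kΩ.
V_A by voltage divider: V_A = 33.9 × 2.931/(4.83 + 2.931) = 12.80 V.
I(R_G) = V_A / R_G = 12.80/5.10 = 2.510 mA.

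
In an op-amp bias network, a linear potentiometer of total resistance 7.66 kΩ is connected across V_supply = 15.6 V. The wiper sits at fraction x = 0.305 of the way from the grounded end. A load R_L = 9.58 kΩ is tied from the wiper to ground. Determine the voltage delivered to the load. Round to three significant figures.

Split the track: R_lower = x·R_p = 2.336 kΩ, R_upper = (1−x)·R_p = 5.324 kΩ.
R_L loads the lower segment: effective lower R = 1.878 kΩ.
V_out = 15.6 × 1.878/(5.324 + 1.878) = 4.068 V.

V_out ≈ 4.07 V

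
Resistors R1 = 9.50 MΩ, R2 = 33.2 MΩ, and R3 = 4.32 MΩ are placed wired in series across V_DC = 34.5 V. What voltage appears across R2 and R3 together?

V ≈ 27.5 V

ΣR = 9.50 + 33.2 + 4.32 = 47.02 MΩ.
R_{R2..R3} = 33.2 + 4.32 = 37.52 MΩ.
Voltage divider: V = V_DC · (37.52 / 47.02) = 34.5 × 0.7980 = 27.53 V.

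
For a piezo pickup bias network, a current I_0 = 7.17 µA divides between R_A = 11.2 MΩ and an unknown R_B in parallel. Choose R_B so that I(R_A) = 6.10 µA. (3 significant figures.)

The fraction through R_A equals R_B/(R_A+R_B).
6.10/7.17 = R_B/(R_A + R_B) → R_B = R_A · (0.8508)/(1 − 0.8508) = 11.2 × 5.701 = 63.85 MΩ.

R_B ≈ 63.9 MΩ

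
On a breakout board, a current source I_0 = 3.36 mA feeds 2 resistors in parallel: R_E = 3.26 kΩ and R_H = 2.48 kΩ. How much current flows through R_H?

I ≈ 1.91 mA

Two-branch current divider: I_k = I_0 · R_other/(R_1 + R_2).
So I = 3.36 × 3.26/5.740 = 1.908 mA.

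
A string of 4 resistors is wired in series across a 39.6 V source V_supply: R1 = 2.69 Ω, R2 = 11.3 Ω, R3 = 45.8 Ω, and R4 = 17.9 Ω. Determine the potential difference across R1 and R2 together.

V ≈ 7.13 V

Series total: ΣR = 2.69 + 11.3 + 45.8 + 17.9 = 77.69 Ω.
R_{R1..R2} = 2.69 + 11.3 = 13.99 Ω.
By the voltage-divider rule, V = 39.6 × 13.99/77.69 = 7.131 V.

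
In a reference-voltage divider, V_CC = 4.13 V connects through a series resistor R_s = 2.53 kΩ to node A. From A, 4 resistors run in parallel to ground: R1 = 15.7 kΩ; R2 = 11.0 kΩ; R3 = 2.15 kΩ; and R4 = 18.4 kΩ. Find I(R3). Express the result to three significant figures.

I ≈ 0.710 mA

Combine the parallel branches: R_p = (1/15.7 + 1/11.0 + 1/2.15 + 1/18.4)⁻¹ = 1.484 kΩ.
Node voltage V_A = V_CC · R_p/(R_s + R_p) = 4.13 × 0.3696 = 1.527 V.
Branch current I = V_A/R3 = 1.527/2.15 = 0.7100 mA.
(Equivalently: I_total = 1.029 mA, then current-divider fraction G_k/ΣG = 0.6900.)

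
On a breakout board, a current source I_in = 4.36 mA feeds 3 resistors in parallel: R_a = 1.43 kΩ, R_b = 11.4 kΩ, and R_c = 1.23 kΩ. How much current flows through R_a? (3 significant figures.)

I ≈ 1.91 mA

Total conductance ΣG = 1/1.43 + 1/11.4 + 1/1.23 = 1.600 (units of 1/kΩ).
R_a takes the fraction G_k/ΣG = 0.6993/1.600 = 0.4371, so I = 4.36 × 0.4371 = 1.906 mA.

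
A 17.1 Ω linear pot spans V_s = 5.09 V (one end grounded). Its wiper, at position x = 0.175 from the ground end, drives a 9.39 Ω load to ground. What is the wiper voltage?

Lower segment x·R_p = 2.993 Ω; upper segment (1−x)·R_p = 14.11 Ω.
Lower segment in parallel with the load: 2.993 ‖ 9.39 = 2.269 Ω.
Loaded-divider output: V_out = 5.09 × 0.1386 = 0.7053 V.

V_out ≈ 0.705 V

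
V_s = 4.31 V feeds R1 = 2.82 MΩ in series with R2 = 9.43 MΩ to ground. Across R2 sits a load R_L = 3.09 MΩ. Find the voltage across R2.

V_out ≈ 1.95 V

First combine the lower leg with the load: R2 ‖ R_L = 2.327 MΩ.
Voltage divider with the loaded lower leg: V_out = 4.31 × 2.327/(2.82 + 2.327) = 4.31 × 0.4521 = 1.949 V.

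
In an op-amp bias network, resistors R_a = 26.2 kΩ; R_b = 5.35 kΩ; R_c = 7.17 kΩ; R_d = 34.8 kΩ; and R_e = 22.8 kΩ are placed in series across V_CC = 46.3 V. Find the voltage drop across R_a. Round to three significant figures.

ΣR = 26.2 + 5.35 + 7.17 + 34.8 + 22.8 = 96.32 kΩ.
By the voltage-divider rule, V = 46.3 × 26.20/96.32 = 12.59 V.

V ≈ 12.6 V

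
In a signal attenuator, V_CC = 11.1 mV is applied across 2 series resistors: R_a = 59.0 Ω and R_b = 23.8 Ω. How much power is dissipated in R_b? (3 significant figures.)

P ≈ 0.428 µW

Series current I = V_CC/ΣR = 11.1/82.80 = 0.1341 mA.
P(R_b) = I²·R_b = (0.1341)² × 23.8 = 0.4277 µW.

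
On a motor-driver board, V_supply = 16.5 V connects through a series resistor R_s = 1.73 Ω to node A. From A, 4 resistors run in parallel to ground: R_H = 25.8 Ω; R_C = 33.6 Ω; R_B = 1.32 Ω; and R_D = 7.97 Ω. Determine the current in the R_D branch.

Parallel bank: R_p = 1/(1/25.8 + 1/33.6 + 1/1.32 + 1/7.97) = 1.051 Ω.
V_A = 16.5 × 1.051/2.781 = 6.235 V.
Branch current I = V_A/R_D = 6.235/7.97 = 0.7823 A.

I ≈ 0.782 A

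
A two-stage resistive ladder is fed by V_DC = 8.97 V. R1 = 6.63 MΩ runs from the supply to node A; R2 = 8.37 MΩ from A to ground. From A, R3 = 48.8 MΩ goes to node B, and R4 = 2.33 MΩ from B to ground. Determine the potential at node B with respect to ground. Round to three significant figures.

Node A sees R2 in parallel with the series input of stage 2, R3 + R4 = 51.13 MΩ.
Effective lower resistance at A: R2 ‖ 51.13 = 7.193 MΩ.
First divider: V_A = V_DC · 7.193/(6.63 + 7.193) = 4.668 V.
Stage 2 is unloaded, so V_B = V_A · R4/(R3+R4) = 4.668 × 2.33/51.13 = 0.2127 V.

V_B ≈ 0.213 V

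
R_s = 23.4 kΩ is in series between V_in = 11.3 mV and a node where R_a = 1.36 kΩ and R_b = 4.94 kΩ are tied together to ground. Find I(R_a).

I ≈ 0.362 µA

Parallel bank: R_p = 1/(1/1.36 + 1/4.94) = 1.066 kΩ.
V_A = 11.3 × 1.066/24.47 = 0.4925 mV.
I(R_a) = V_A / R_a = 0.4925/1.36 = 0.3622 µA.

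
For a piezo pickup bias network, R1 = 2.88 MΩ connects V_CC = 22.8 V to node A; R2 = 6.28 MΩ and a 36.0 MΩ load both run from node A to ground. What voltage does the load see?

The load sits in parallel with R2, giving an effective lower resistance R2' = R2·R_L/(R2+R_L) = 5.347 MΩ.
Now apply the divider: V_out = 22.8 × 0.6499 = 14.82 V.

V_out ≈ 14.8 V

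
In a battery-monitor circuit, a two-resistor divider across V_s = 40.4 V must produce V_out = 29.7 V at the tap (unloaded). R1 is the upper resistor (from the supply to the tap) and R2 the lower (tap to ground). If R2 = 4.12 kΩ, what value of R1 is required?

R1 ≈ 1.48 kΩ

V_out/V_s = R2/(R1+R2) = 0.7351.
So R1 = R2 · (V_s/V_out − 1) = 4.12 × (40.4/29.7 − 1) = 4.12 × 0.3603 = 1.484 kΩ.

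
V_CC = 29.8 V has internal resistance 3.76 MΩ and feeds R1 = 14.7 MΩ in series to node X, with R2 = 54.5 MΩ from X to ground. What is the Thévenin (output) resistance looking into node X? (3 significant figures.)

R_th ≈ 13.8 MΩ

R1' = 3.76 + 14.7 = 18.46 MΩ (source resistance + R1).
Zeroing V_CC shorts the top of R1' to ground, so R_th = R1' ‖ R2 = 13.79 MΩ.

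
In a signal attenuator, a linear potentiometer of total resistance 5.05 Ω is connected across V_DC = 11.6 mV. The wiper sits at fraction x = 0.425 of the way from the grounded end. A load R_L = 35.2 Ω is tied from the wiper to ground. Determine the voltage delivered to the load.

V_out ≈ 4.76 mV

Lower segment x·R_p = 2.146 Ω; upper segment (1−x)·R_p = 2.904 Ω.
R_L loads the lower segment: effective lower R = 2.023 Ω.
V_out = 11.6 × 2.023/(2.904 + 2.023) = 4.763 mV.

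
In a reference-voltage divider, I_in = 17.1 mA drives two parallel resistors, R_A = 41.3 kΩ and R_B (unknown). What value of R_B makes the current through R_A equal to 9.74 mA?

In a two-way split, I_A/I_in = R_B/(R_A + R_B).
With f = 0.5696, R_B = R_A · f/(1−f) = 41.3 × 1.323 = 54.66 kΩ.

R_B ≈ 54.7 kΩ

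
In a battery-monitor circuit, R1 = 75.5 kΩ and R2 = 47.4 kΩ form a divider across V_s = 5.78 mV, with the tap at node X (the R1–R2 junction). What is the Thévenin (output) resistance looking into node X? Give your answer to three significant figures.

R_th ≈ 29.1 kΩ

Zeroing V_s shorts the top of R1 to ground, so R_th = R1 ‖ R2 = 29.12 kΩ.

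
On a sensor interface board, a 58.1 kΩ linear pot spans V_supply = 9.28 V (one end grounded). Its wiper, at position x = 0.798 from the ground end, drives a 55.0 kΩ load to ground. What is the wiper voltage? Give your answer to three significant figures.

V_out ≈ 6.33 V

Split the track: R_lower = x·R_p = 46.36 kΩ, R_upper = (1−x)·R_p = 11.74 kΩ.
(x·R_p) ‖ R_L = 25.16 kΩ.
V_out = 9.28 × 25.16/(11.74 + 25.16) = 6.328 V.
(Unloaded: V_out = x·V_supply = 7.41 V.)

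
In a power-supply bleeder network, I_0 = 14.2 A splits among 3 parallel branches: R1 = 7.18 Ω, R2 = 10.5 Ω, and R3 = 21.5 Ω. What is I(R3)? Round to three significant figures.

I ≈ 2.35 A

Conductances: ΣG = 1/7.18 + 1/10.5 + 1/21.5 = 0.2810 (1/Ω).
Current divider: I(R3) = I_0 · G_k/ΣG = 14.2 × (0.04651/0.2810) = 14.2 × 0.1655 = 2.350 A.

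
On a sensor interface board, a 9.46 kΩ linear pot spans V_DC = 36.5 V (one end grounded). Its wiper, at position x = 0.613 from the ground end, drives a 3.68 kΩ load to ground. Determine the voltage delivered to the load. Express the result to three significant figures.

Lower segment x·R_p = 5.799 kΩ; upper segment (1−x)·R_p = 3.661 kΩ.
(x·R_p) ‖ R_L = 2.251 kΩ.
Loaded-divider output: V_out = 36.5 × 0.3808 = 13.90 V.

V_out ≈ 13.9 V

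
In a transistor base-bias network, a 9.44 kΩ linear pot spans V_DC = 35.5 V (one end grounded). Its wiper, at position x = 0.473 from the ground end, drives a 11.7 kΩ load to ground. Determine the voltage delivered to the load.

V_out ≈ 14.0 V

Lower segment x·R_p = 4.465 kΩ; upper segment (1−x)·R_p = 4.975 kΩ.
Lower segment in parallel with the load: 4.465 ‖ 11.7 = 3.232 kΩ.
V_out = 35.5 × 3.232/(4.975 + 3.232) = 13.98 V.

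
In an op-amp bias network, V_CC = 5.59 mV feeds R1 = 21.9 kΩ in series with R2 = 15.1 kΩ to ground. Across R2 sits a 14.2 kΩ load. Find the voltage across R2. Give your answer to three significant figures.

The load sits in parallel with R2, giving an effective lower resistance R2' = R2·R_L/(R2+R_L) = 7.318 kΩ.
Now apply the divider: V_out = 5.59 × 0.2505 = 1.400 mV.

V_out ≈ 1.40 mV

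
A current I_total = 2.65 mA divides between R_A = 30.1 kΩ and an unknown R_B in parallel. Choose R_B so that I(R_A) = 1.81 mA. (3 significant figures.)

In a two-way split, I_A/I_total = R_B/(R_A + R_B).
With f = 0.6830, R_B = R_A · f/(1−f) = 30.1 × 2.155 = 64.86 kΩ.

R_B ≈ 64.9 kΩ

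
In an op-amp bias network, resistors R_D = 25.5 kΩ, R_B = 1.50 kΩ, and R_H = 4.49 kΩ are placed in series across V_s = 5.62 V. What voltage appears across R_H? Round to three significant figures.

V ≈ 0.801 V

Series total: ΣR = 25.5 + 1.50 + 4.49 = 31.49 kΩ.
Voltage divider: V = V_s · (4.490 / 31.49) = 5.62 × 0.1426 = 0.8013 V.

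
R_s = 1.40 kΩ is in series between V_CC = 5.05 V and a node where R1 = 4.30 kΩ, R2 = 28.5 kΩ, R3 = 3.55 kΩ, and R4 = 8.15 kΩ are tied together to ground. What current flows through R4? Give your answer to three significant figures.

Parallel bank: R_p = 1/(1/4.30 + 1/28.5 + 1/3.55 + 1/8.15) = 1.488 kΩ.
Node voltage V_A = V_CC · R_p/(R_s + R_p) = 5.05 × 0.5152 = 2.602 V.
Branch current I = V_A/R4 = 2.602/8.15 = 0.3193 mA.

I ≈ 0.319 mA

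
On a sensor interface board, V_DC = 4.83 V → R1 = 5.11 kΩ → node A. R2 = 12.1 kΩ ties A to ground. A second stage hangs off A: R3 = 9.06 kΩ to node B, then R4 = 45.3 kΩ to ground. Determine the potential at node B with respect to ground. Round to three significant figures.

The second stage (R3 + R4 = 54.36 kΩ) loads node A in parallel with R2.
R2 ‖ (R3+R4) = 9.897 kΩ.
So V_A = 4.83 × 0.6595 = 3.185 V.
Then the unloaded second divider: V_B = V_A × R4/(R3+R4) = 3.185 × 0.8333 = 2.654 V.

V_B ≈ 2.65 V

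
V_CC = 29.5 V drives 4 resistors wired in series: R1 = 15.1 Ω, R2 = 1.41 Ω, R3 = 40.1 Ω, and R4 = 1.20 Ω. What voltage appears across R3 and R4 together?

ΣR = 15.1 + 1.41 + 40.1 + 1.20 = 57.81 Ω.
R_{R3..R4} = 40.1 + 1.20 = 41.30 Ω.
By the voltage-divider rule, V = 29.5 × 41.30/57.81 = 21.08 V.

V ≈ 21.1 V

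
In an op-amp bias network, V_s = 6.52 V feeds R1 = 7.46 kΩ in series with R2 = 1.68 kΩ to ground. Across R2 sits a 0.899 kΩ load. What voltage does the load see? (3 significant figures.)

The load sits in parallel with R2, giving an effective lower resistance R2' = R2·R_L/(R2+R_L) = 0.5856 kΩ.
Now apply the divider: V_out = 6.52 × 0.07279 = 0.4746 V.

V_out ≈ 0.475 V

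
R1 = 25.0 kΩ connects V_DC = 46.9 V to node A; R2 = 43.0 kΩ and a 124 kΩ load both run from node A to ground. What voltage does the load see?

First combine the lower leg with the load: R2 ‖ R_L = 31.93 kΩ.
Voltage divider with the loaded lower leg: V_out = 46.9 × 31.93/(25.0 + 31.93) = 46.9 × 0.5608 = 26.30 V.
(Unloaded it would be 29.7 V; the load pulls it down.)

V_out ≈ 26.3 V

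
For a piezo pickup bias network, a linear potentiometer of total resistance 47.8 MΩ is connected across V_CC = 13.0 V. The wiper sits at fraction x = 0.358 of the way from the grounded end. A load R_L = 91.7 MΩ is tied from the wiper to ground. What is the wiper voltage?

V_out ≈ 4.16 V

Split the track: R_lower = x·R_p = 17.11 MΩ, R_upper = (1−x)·R_p = 30.69 MΩ.
R_L loads the lower segment: effective lower R = 14.42 MΩ.
V_out = 13.0 × 14.42/(30.69 + 14.42) = 4.156 V.
(Unloaded: V_out = x·V_CC = 4.65 V.)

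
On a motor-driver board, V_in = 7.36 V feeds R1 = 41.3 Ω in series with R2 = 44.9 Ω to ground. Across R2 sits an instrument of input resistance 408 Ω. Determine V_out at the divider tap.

V_out ≈ 3.64 V

R2 ‖ R_L = (44.9 × 408)/(44.9 + 408) = 40.45 Ω.
Then V_out = V_in · R2'/(R1 + R2') = 7.36 × 40.45/81.75 = 3.642 V.
(Unloaded it would be 3.83 V; the load pulls it down.)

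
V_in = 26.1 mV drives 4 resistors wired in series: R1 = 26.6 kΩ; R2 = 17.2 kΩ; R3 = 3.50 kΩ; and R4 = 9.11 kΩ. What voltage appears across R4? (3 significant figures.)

ΣR = 26.6 + 17.2 + 3.50 + 9.11 = 56.41 kΩ.
By the voltage-divider rule, V = 26.1 × 9.110/56.41 = 4.215 mV.

V ≈ 4.22 mV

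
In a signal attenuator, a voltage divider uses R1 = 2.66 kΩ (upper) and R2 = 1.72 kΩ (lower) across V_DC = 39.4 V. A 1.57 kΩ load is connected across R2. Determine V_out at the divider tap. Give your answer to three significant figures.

The load sits in parallel with R2, giving an effective lower resistance R2' = R2·R_L/(R2+R_L) = 0.8208 kΩ.
Voltage divider with the loaded lower leg: V_out = 39.4 × 0.8208/(2.66 + 0.8208) = 39.4 × 0.2358 = 9.291 V.

V_out ≈ 9.29 V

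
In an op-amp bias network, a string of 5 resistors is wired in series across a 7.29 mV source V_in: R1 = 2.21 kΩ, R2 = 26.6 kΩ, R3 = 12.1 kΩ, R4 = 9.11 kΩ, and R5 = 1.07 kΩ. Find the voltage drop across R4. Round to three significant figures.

ΣR = 2.21 + 26.6 + 12.1 + 9.11 + 1.07 = 51.09 kΩ.
By the voltage-divider rule, V = 7.29 × 9.110/51.09 = 1.300 mV.

V ≈ 1.30 mV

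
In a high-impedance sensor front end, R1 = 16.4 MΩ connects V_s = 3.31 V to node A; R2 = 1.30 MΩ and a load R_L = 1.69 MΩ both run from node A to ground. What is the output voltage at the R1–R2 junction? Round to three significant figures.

First combine the lower leg with the load: R2 ‖ R_L = 0.7348 MΩ.
Now apply the divider: V_out = 3.31 × 0.04288 = 0.1419 V.
(Unloaded it would be 0.243 V; the load pulls it down.)

V_out ≈ 0.142 V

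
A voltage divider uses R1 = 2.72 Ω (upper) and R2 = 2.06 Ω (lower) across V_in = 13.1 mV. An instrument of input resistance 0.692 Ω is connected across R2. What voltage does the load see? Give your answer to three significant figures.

The load sits in parallel with R2, giving an effective lower resistance R2' = R2·R_L/(R2+R_L) = 0.5180 Ω.
Now apply the divider: V_out = 13.1 × 0.1600 = 2.096 mV.

V_out ≈ 2.10 mV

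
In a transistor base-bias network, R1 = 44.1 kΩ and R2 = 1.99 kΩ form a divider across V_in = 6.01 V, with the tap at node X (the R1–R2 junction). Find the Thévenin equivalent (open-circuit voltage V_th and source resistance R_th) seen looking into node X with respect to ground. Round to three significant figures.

V_th is the unloaded tap voltage: V_in · R2/(R1+R2) = 6.01 × 0.04318 = 0.2595 V.
Looking into X with the source shorted: R_th = R1·R2/(R1+R2) = 44.10 × 1.99/46.09 = 1.904 kΩ.

V_th ≈ 0.259 V, R_th ≈ 1.90 kΩ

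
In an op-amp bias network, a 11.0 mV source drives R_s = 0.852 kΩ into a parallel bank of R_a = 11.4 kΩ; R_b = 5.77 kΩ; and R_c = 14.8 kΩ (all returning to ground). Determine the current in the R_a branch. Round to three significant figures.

Parallel bank: R_p = 1/(1/11.4 + 1/5.77 + 1/14.8) = 3.043 kΩ.
V_A = 11.0 × 3.043/3.895 = 8.594 mV.
Branch current I = V_A/R_a = 8.594/11.4 = 0.7539 µA.

I ≈ 0.754 µA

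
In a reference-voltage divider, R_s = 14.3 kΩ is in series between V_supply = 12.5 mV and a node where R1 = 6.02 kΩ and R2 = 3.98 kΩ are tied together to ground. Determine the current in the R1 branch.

I ≈ 0.298 µA

Equivalent of the parallel group: R_p = 2.396 kΩ.
V_A = 12.5 × 2.396/16.70 = 1.794 mV.
Branch current I = V_A/R1 = 1.794/6.02 = 0.2980 µA.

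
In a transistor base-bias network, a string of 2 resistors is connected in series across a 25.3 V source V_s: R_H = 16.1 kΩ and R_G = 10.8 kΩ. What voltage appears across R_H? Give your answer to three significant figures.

Total series resistance ΣR = 16.1 + 10.8 = 26.90 kΩ.
Voltage divider: V = V_s · (16.10 / 26.90) = 25.3 × 0.5985 = 15.14 V.

V ≈ 15.1 V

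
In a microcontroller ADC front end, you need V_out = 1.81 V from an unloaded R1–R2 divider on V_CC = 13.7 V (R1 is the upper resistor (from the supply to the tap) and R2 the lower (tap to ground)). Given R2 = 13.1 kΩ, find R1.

Required fraction k = V_out/V_CC = 0.1321.
R1 = R2·(1/k − 1) = 13.1 × 6.569 = 86.05 kΩ.

R1 ≈ 86.1 kΩ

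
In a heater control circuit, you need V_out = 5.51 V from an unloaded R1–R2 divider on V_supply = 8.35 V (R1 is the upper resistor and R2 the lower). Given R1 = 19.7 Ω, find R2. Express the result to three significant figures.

R2 ≈ 38.2 Ω

The divider ratio is R2/(R1+R2) = 5.51/8.35 = 0.6599.
So R2 = R1 · V_out/(V_supply − V_out) = 19.7 × 5.51/(8.35 − 5.51) = 19.7 × 1.940 = 38.22 Ω.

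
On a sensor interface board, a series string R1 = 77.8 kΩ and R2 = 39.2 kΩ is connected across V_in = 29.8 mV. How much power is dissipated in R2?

Series current I = V_in/ΣR = 29.8/117.0 = 0.2547 µA.
P = I²R = 0.06487 × 39.2 = 2.543 nW.

P ≈ 2.54 nW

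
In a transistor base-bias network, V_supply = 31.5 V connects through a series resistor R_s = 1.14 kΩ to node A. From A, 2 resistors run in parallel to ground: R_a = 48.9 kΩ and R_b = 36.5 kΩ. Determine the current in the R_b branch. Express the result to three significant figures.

Parallel bank: R_p = 1/(1/48.9 + 1/36.5) = 20.90 kΩ.
V_A = 31.5 × 20.90/22.04 = 29.87 V.
I(R_b) = V_A / R_b = 29.87/36.5 = 0.8184 mA.
(Equivalently: I_total = 1.429 mA, then current-divider fraction G_k/ΣG = 0.5726.)

I ≈ 0.818 mA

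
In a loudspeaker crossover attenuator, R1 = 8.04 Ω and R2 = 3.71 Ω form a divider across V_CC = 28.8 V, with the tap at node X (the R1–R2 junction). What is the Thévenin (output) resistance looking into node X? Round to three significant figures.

With V_CC suppressed (replaced by a short), R_th = R1 ‖ R2 = (8.040 × 3.71)/(8.040 + 3.71) = 2.539 Ω.

R_th ≈ 2.54 Ω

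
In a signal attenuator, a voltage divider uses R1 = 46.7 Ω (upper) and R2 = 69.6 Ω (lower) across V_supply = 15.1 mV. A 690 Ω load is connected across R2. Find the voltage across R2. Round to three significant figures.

First combine the lower leg with the load: R2 ‖ R_L = 63.22 Ω.
Now apply the divider: V_out = 15.1 × 0.5752 = 8.685 mV.

V_out ≈ 8.68 mV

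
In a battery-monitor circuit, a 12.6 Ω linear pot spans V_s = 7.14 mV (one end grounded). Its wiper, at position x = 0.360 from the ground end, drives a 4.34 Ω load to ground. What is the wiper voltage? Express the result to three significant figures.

V_out ≈ 1.54 mV

The pot divides into 8.064 Ω above the wiper and 4.536 Ω below.
R_L loads the lower segment: effective lower R = 2.218 Ω.
V_out = 7.14 × 2.218/(8.064 + 2.218) = 1.540 mV.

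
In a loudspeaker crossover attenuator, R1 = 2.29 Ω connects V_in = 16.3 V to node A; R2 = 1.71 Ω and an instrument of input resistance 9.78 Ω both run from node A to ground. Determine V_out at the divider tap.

V_out ≈ 6.33 V

R2 ‖ R_L = (1.71 × 9.78)/(1.71 + 9.78) = 1.456 Ω.
Voltage divider with the loaded lower leg: V_out = 16.3 × 1.456/(2.29 + 1.456) = 16.3 × 0.3886 = 6.334 V.
(Unloaded it would be 6.97 V; the load pulls it down.)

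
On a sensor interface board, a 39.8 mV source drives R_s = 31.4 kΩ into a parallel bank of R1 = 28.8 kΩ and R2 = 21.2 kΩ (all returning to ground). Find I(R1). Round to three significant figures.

I ≈ 0.387 µA

Parallel bank: R_p = 1/(1/28.8 + 1/21.2) = 12.21 kΩ.
V_A by voltage divider: V_A = 39.8 × 12.21/(31.4 + 12.21) = 11.14 mV.
I(R1) = V_A / R1 = 11.14/28.8 = 0.3869 µA.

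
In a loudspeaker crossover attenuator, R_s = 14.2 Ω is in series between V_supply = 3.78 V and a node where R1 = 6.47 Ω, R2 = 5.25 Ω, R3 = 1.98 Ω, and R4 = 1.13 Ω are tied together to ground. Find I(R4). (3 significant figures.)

I ≈ 0.130 A

Combine the parallel branches: R_p = (1/6.47 + 1/5.25 + 1/1.98 + 1/1.13)⁻¹ = 0.5764 Ω.
V_A by voltage divider: V_A = 3.78 × 0.5764/(14.2 + 0.5764) = 0.1474 V.
Branch current I = V_A/R4 = 0.1474/1.13 = 0.1305 A.
(Check via current divider: I_total = 0.2558 A; share G_k/ΣG = 0.5100 → same result.)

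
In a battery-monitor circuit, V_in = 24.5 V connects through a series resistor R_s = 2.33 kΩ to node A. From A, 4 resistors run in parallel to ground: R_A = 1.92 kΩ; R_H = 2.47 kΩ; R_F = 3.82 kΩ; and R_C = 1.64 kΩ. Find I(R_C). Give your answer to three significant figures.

I ≈ 2.88 mA

Parallel bank: R_p = 1/(1/1.92 + 1/2.47 + 1/3.82 + 1/1.64) = 0.5564 kΩ.
Node voltage V_A = V_in · R_p/(R_s + R_p) = 24.5 × 0.1928 = 4.723 V.
Branch current I = V_A/R_C = 4.723/1.64 = 2.880 mA.
(Check via current divider: I_total = 8.488 mA; share G_k/ΣG = 0.3393 → same result.)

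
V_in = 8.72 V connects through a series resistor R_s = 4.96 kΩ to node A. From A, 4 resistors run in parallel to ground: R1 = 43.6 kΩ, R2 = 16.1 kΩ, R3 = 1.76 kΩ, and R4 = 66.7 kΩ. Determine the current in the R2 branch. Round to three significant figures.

Combine the parallel branches: R_p = (1/43.6 + 1/16.1 + 1/1.76 + 1/66.7)⁻¹ = 1.497 kΩ.
V_A = 8.72 × 1.497/6.457 = 2.021 V.
I(R2) = V_A / R2 = 2.021/16.1 = 0.1255 mA.

I ≈ 0.126 mA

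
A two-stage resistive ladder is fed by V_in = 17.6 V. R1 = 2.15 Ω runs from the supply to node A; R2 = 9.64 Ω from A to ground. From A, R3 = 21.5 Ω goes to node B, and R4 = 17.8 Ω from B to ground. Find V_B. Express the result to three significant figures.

Node A sees R2 in parallel with the series input of stage 2, R3 + R4 = 39.30 Ω.
R2 ‖ (R3+R4) = 7.741 Ω.
So V_A = 17.6 × 0.7826 = 13.77 V.
Then the unloaded second divider: V_B = V_A × R4/(R3+R4) = 13.77 × 0.4529 = 6.239 V.

V_B ≈ 6.24 V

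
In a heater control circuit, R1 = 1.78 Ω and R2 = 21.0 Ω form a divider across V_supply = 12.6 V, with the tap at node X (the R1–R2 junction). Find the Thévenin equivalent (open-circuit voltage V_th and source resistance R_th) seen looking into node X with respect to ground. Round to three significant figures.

V_th is the unloaded tap voltage: V_supply · R2/(R1+R2) = 12.6 × 0.9219 = 11.62 V.
Looking into X with the source shorted: R_th = R1·R2/(R1+R2) = 1.780 × 21.0/22.78 = 1.641 Ω.

V_th ≈ 11.6 V, R_th ≈ 1.64 Ω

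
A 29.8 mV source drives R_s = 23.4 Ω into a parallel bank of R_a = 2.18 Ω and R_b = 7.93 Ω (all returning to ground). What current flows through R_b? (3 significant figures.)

Combine the parallel branches: R_p = (1/2.18 + 1/7.93)⁻¹ = 1.710 Ω.
V_A by voltage divider: V_A = 29.8 × 1.710/(23.4 + 1.710) = 2.029 mV.
Branch current I = V_A/R_b = 2.029/7.93 = 0.2559 mA.

I ≈ 0.256 mA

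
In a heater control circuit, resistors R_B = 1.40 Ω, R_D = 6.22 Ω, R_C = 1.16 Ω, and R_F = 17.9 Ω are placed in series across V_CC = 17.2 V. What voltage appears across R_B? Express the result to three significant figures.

V ≈ 0.903 V

ΣR = 1.40 + 6.22 + 1.16 + 17.9 = 26.68 Ω.
V = V_CC · R/ΣR = 17.2 × 0.05247 = 0.9025 V.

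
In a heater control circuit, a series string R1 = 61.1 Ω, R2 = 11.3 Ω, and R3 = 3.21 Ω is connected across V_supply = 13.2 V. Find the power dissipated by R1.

P ≈ 1.86 W

ΣR = 75.61 Ω → I = 13.2/75.61 = 0.1746 A.
P = I²R = 0.03048 × 61.1 = 1.862 W.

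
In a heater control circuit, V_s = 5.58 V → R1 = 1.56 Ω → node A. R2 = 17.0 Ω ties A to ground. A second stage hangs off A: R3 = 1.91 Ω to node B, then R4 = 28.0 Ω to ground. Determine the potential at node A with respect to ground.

Node A sees R2 in parallel with the series input of stage 2, R3 + R4 = 29.91 Ω.
Effective lower resistance at A: R2 ‖ 29.91 = 10.84 Ω.
V_A = 5.58 × 10.84/(1.56 + 10.84) = 4.878 V.

V_A ≈ 4.88 V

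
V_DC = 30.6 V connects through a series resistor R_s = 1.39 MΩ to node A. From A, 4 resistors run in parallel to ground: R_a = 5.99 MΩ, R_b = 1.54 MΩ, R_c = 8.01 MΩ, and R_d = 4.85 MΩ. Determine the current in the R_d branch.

I ≈ 2.43 µA

Parallel bank: R_p = 1/(1/5.99 + 1/1.54 + 1/8.01 + 1/4.85) = 0.8716 MΩ.
Node voltage V_A = V_DC · R_p/(R_s + R_p) = 30.6 × 0.3854 = 11.79 V.
Branch current I = V_A/R_d = 11.79/4.85 = 2.432 µA.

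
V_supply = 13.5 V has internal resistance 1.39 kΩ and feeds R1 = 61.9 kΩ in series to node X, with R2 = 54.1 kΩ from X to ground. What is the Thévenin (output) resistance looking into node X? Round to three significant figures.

R1' = 1.39 + 61.9 = 63.29 kΩ (source resistance + R1).
With V_supply suppressed (replaced by a short), R_th = R1' ‖ R2 = (63.29 × 54.1)/(63.29 + 54.1) = 29.17 kΩ.

R_th ≈ 29.2 kΩ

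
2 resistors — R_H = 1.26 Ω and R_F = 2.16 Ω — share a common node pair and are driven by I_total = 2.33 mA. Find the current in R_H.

I ≈ 1.47 mA

With just two branches, the current splits inversely with resistance.
I(R_H) = 2.33 × 2.16/(1.26 + 2.16) = 2.33 × 0.6316 = 1.472 mA.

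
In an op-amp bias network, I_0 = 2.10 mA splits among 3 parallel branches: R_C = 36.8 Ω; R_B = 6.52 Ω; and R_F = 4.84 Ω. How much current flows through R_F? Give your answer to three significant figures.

I ≈ 1.12 mA

ΣG = 1/36.8 + 1/6.52 + 1/4.84 = 0.3872.
By the current-divider rule, I = I_0 · G_k/ΣG = 2.10 × 0.5337 = 1.121 mA.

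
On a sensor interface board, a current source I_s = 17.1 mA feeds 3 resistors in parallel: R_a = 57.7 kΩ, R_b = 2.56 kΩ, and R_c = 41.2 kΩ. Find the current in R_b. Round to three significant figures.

I ≈ 15.5 mA

ΣG = 1/57.7 + 1/2.56 + 1/41.2 = 0.4322.
Current divider: I(R_b) = I_s · G_k/ΣG = 17.1 × (0.3906/0.4322) = 17.1 × 0.9037 = 15.45 mA.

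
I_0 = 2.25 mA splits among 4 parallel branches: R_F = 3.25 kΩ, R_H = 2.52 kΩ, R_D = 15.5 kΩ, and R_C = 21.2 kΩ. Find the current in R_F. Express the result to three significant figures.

I ≈ 0.848 mA

ΣG = 1/3.25 + 1/2.52 + 1/15.5 + 1/21.2 = 0.8162.
Current divider: I(R_F) = I_0 · G_k/ΣG = 2.25 × (0.3077/0.8162) = 2.25 × 0.3770 = 0.8482 mA.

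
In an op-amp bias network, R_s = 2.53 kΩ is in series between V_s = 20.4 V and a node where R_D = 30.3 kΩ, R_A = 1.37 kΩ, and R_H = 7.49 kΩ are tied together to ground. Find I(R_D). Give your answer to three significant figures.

Equivalent of the parallel group: R_p = 1.116 kΩ.
V_A by voltage divider: V_A = 20.4 × 1.116/(2.53 + 1.116) = 6.242 V.
Branch current I = V_A/R_D = 6.242/30.3 = 0.2060 mA.

I ≈ 0.206 mA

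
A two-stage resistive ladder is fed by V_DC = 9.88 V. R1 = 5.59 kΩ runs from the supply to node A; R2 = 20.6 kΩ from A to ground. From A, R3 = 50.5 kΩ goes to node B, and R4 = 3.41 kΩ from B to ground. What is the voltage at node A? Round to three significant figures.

The second stage (R3 + R4 = 53.91 kΩ) loads node A in parallel with R2.
Effective lower resistance at A: R2 ‖ 53.91 = 14.90 kΩ.
First divider: V_A = V_DC · 14.90/(5.59 + 14.90) = 7.185 V.

V_A ≈ 7.19 V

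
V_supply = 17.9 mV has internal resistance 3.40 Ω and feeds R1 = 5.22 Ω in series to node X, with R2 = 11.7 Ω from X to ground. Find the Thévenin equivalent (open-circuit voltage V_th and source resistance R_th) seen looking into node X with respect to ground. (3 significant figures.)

R1' = 3.40 + 5.22 = 8.620 Ω (source resistance + R1).
Open-circuit (no load on X): V_th = V_supply · R2/(R1' + R2) = 17.9 × 11.7/(8.620 + 11.7) = 10.31 mV.
Zeroing V_supply shorts the top of R1' to ground, so R_th = R1' ‖ R2 = 4.963 Ω.

V_th ≈ 10.3 mV, R_th ≈ 4.96 Ω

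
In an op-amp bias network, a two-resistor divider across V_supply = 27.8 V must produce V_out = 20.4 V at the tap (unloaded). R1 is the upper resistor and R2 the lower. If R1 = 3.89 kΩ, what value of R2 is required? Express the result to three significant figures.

Required fraction k = V_out/V_supply = 0.7338.
R2 = R1 · 0.7338/(1 − 0.7338) = 10.72 kΩ.

R2 ≈ 10.7 kΩ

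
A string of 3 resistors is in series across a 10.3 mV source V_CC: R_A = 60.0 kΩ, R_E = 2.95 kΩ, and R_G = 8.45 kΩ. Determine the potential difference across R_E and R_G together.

Series total: ΣR = 60.0 + 2.95 + 8.45 = 71.40 kΩ.
R_{R_E..R_G} = 2.95 + 8.45 = 11.40 kΩ.
Voltage divider: V = V_CC · (11.40 / 71.40) = 10.3 × 0.1597 = 1.645 mV.

V ≈ 1.64 mV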